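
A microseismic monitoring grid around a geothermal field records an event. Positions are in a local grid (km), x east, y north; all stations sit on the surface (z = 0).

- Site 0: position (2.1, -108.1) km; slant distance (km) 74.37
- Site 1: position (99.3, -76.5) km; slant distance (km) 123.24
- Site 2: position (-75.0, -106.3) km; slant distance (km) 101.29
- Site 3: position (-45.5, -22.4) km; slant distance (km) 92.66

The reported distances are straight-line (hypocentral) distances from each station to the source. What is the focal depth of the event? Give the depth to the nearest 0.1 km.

65.6 km

Each station gives a sphere (x−x_i)² + (y−y_i)² + z² = d_i² (stations at z=0).
Subtracting the Site 0 sphere from Site 1 and Site 2: z² cancels, leaving linear equations in x and y:
194.4 x + 63.2 y = -5634.48
-154.2 x + 3.6 y = 505.90
Solving: x ≈ -5.003, y ≈ -73.764 km (keep extra digits for the depth step; rounded: -5.0, -73.8).
Then from the Site 0 sphere: z² = 74.37² − (x − 2.1)² − (y + 108.1)² with x = -5.003, y = -73.764, so z ≈ 65.586 ≈ 65.6 km.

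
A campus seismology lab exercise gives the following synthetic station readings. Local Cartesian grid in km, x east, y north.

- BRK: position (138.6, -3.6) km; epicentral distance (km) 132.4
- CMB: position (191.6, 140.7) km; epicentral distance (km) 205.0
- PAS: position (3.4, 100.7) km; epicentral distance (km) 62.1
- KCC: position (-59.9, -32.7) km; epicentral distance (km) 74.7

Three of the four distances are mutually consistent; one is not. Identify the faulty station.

KCC

Solve using three stations at a time. Using BRK, CMB, PAS (subtract circle equations pairwise → linear system) gives (x, y) ≈ (13.4, 39.4).
Distances from that point to each station vs reported:
  BRK: calculated 132.4 vs reported 132.4 → residual 0.0 km
  CMB: calculated 205.0 vs reported 205.0 → residual 0.0 km
  PAS: calculated 62.1 vs reported 62.1 → residual 0.0 km
  KCC: calculated 102.8 vs reported 74.7 → residual 28.1 km
BRK, CMB, PAS are mutually consistent (residuals ≈ 0); KCC is off by 28.1 km.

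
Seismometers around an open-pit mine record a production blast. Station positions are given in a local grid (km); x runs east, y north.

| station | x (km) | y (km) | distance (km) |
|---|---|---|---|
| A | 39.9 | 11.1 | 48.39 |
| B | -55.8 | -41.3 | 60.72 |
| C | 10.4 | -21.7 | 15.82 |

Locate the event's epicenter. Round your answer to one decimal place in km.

(-2.4, -12.4)

Circle about each station: (x − 39.9)² + (y − 11.1)² = 48.39²; (x + 55.8)² + (y + 41.3)² = 60.72²; (x − 10.4)² + (y + 21.7)² = 15.82².
Subtracting pairs of circle equations eliminates x²+y² and gives linear equations (the radical axes):
-191.4 x − 104.8 y = 1758.78
-59.0 x − 65.6 y = 955.15
Solving the 2×2 system: x ≈ -2.4, y ≈ -12.4 km.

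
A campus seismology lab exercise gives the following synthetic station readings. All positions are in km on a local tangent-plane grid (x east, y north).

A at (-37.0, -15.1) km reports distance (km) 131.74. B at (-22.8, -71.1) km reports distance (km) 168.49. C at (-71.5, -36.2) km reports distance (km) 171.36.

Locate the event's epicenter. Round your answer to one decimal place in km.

Circle about each station: (x + 37.0)² + (y + 15.1)² = 131.74²; (x + 22.8)² + (y + 71.1)² = 168.49²; (x + 71.5)² + (y + 36.2)² = 171.36².
Subtracting the A equation from the B and C equations removes the quadratic terms:
28.4 x − 112.0 y = -7055.41
-69.0 x − 42.2 y = -7183.14
Solving the 2×2 system: x ≈ 56.8, y ≈ 77.4 km.

x ≈ 56.8 km, y ≈ 77.4 km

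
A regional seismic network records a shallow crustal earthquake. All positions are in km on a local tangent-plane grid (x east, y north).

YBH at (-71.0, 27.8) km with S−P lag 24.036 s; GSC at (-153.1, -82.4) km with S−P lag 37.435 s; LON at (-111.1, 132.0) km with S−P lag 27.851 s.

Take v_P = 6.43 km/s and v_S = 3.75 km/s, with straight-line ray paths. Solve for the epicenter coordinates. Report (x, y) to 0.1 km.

Distance from S−P lag: d = Δt · v_P v_S / (v_P − v_S) = Δt · (6.43·3.75)/(6.43−3.75) ≈ 8.9972·Δt.
So d_YBH = 216.26, d_GSC = 336.81, d_LON = 250.58 km.
Circle about each station: (x + 71.0)² + (y − 27.8)² = 216.26²; (x + 153.1)² + (y + 82.4)² = 336.81²; (x + 111.1)² + (y − 132.0)² = 250.58².
Subtracting pairs of circle equations eliminates x²+y² and gives linear equations (the radical axes):
-164.2 x − 220.4 y = -42257.06
-80.2 x + 208.4 y = 7931.42
Solving the 2×2 system: x ≈ 136.0, y ≈ 90.4 km.

(136.0, 90.4)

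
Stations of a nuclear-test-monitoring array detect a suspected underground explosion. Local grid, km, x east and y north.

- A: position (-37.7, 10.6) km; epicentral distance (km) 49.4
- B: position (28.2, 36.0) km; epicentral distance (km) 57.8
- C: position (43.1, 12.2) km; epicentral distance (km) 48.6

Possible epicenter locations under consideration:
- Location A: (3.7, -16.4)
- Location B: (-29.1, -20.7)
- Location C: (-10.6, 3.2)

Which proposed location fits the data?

For each candidate, compare |candidate − station| to the reported distance:
Location A: residuals A 0.0, B 0.0, C 0.1 → max 0.1 km
Location B: residuals A 16.9, B 22.8, C 30.7 → max 30.7 km
Location C: residuals A 21.3, B 7.0, C 5.8 → max 21.3 km
Only Location A has all residuals ≈ 0.

Location A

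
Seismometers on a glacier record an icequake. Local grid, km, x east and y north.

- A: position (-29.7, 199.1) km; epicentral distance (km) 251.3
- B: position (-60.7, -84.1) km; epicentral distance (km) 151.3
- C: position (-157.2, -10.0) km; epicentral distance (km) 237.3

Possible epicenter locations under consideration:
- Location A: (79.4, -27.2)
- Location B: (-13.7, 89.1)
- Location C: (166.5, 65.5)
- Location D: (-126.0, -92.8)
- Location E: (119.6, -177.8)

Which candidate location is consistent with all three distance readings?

Location A

For each candidate, compare |candidate − station| to the reported distance:
Location A: residuals A 0.1, B 0.1, C 0.1 → max 0.1 km
Location B: residuals A 140.1, B 28.2, C 62.9 → max 140.1 km
Location C: residuals A 13.9, B 120.7, C 95.1 → max 120.7 km
Location D: residuals A 56.1, B 85.4, C 148.8 → max 148.8 km
Location E: residuals A 154.1, B 51.9, C 86.4 → max 154.1 km
Only Location A has all residuals ≈ 0.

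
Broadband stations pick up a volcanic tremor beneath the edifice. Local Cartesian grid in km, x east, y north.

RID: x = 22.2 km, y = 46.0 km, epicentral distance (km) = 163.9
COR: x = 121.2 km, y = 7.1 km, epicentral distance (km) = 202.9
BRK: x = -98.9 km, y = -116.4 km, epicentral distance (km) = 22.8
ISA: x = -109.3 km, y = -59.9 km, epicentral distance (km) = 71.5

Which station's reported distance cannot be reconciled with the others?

BRK

Solve using three stations at a time. Using RID, COR, ISA (subtract circle equations pairwise → linear system) gives (x, y) ≈ (-50.6, -100.9).
Distances from that point to each station vs reported:
  RID: calculated 163.9 vs reported 163.9 → residual 0.0 km
  COR: calculated 202.9 vs reported 202.9 → residual 0.0 km
  BRK: calculated 50.7 vs reported 22.8 → residual 27.9 km
  ISA: calculated 71.6 vs reported 71.5 → residual 0.1 km
RID, COR, ISA are mutually consistent (residuals ≈ 0); BRK is off by 27.9 km.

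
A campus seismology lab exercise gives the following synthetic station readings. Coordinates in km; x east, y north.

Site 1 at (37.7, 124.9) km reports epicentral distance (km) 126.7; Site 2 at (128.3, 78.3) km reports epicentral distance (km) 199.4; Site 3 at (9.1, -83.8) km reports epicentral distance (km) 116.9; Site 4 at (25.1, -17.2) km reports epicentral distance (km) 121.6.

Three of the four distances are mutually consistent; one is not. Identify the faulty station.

Site 3

Solve using three stations at a time. Using Site 1, Site 2, Site 4 (subtract circle equations pairwise → linear system) gives (x, y) ≈ (-70.1, 58.4).
Distances from that point to each station vs reported:
  Site 1: calculated 126.6 vs reported 126.7 → residual 0.1 km
  Site 2: calculated 199.4 vs reported 199.4 → residual 0.0 km
  Site 3: calculated 162.7 vs reported 116.9 → residual 45.8 km
  Site 4: calculated 121.5 vs reported 121.6 → residual 0.1 km
Site 1, Site 2, Site 4 are mutually consistent (residuals ≈ 0); Site 3 is off by 45.8 km.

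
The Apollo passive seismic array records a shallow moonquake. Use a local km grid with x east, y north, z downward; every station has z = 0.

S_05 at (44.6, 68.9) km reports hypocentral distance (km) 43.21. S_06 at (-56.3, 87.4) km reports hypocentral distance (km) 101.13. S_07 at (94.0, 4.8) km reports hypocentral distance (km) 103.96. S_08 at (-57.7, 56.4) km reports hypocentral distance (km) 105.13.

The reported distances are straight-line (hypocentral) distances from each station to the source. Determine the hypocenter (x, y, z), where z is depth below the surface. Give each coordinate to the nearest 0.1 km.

x ≈ 36.1 km, y ≈ 81.0 km, depth ≈ 40.6 km

Each station gives a sphere (x−x_i)² + (y−y_i)² + z² = d_i² (stations at z=0).
Subtracting the S_05 sphere from S_06 and S_07: z² cancels, leaving linear equations in x and y:
-201.8 x + 37.0 y = -4288.09
98.8 x − 128.2 y = -6817.91
Solving: x ≈ 36.101, y ≈ 81.004 km (keep extra digits for the depth step; rounded: 36.1, 81.0).
Then from the S_05 sphere: z² = 43.21² − (x − 44.6)² − (y − 68.9)² with x = 36.101, y = 81.004, so z ≈ 40.600 ≈ 40.6 km.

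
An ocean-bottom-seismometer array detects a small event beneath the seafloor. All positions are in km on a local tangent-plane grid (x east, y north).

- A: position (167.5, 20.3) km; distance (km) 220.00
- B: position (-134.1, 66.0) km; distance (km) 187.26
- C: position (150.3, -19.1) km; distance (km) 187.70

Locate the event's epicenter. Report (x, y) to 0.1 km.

x ≈ -25.0 km, y ≈ -86.2 km

Circle about each station: (x − 167.5)² + (y − 20.3)² = 220.00²; (x + 134.1)² + (y − 66.0)² = 187.26²; (x − 150.3)² + (y + 19.1)² = 187.70².
Subtracting pairs of circle equations eliminates x²+y² and gives linear equations (the radical axes):
-603.2 x + 91.4 y = 7204.16
-34.4 x − 78.8 y = 7655.27
Solving the 2×2 system: x ≈ -25.0, y ≈ -86.2 km.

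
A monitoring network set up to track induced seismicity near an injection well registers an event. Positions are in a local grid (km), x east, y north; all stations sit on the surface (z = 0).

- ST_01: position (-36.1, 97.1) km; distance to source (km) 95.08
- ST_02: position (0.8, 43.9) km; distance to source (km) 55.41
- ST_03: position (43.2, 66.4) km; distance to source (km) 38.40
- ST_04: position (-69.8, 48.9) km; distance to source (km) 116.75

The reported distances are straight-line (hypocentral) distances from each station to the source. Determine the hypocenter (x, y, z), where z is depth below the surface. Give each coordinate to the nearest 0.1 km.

x ≈ 40.9 km, y ≈ 55.0 km, depth ≈ 36.6 km

Each station gives a sphere (x−x_i)² + (y−y_i)² + z² = d_i² (stations at z=0).
Subtracting the ST_01 sphere from ST_02 and ST_03: z² cancels, leaving linear equations in x and y:
73.8 x − 106.4 y = -2833.83
158.6 x − 61.4 y = 3109.23
Solving: x ≈ 40.897, y ≈ 55.000 km (keep extra digits for the depth step; rounded: 40.9, 55.0).
Then from the ST_01 sphere: z² = 95.08² − (x + 36.1)² − (y − 97.1)² with x = 40.897, y = 55.000, so z ≈ 36.596 ≈ 36.6 km.
Check against ST_04 (with the unrounded solution): distance 116.75 ≈ 116.75 km. ✓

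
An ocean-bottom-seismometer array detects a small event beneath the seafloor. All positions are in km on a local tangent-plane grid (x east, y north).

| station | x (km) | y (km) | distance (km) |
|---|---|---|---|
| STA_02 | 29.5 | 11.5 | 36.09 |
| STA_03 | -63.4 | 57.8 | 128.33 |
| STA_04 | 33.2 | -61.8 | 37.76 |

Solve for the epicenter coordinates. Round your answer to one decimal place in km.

35.4 km east, -24.1 km north

Circle about each station: (x − 29.5)² + (y − 11.5)² = 36.09²; (x + 63.4)² + (y − 57.8)² = 128.33²; (x − 33.2)² + (y + 61.8)² = 37.76².
Subtracting the STA_02 equation from the STA_03 and STA_04 equations removes the quadratic terms:
-185.8 x + 92.6 y = -8808.20
7.4 x − 146.6 y = 3795.65
Solving the 2×2 system: x ≈ 35.4, y ≈ -24.1 km.
Check against STA_02 (with the unrounded x, y): √((x − 29.5)²+(y − 11.5)²) = 36.09 ≈ 36.09 km. ✓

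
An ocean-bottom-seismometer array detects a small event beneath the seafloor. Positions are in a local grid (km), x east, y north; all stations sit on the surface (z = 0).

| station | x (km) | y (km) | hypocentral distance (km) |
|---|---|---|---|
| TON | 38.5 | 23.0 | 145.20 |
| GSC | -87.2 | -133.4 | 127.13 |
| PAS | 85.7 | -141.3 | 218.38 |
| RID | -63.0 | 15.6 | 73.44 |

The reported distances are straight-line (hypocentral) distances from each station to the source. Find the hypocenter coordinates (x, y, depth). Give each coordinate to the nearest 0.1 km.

Each station gives a sphere (x−x_i)² + (y−y_i)² + z² = d_i² (stations at z=0).
Subtracting the TON sphere from GSC and PAS: z² cancels, leaving linear equations in x and y:
-251.4 x − 312.8 y = 28309.15
94.4 x − 328.6 y = -1307.85
Solving: x ≈ -86.603, y ≈ -20.899 km (keep extra digits for the depth step; rounded: -86.6, -20.9).
Then from the TON sphere: z² = 145.20² − (x − 38.5)² − (y − 23.0)² with x = -86.603, y = -20.899, so z ≈ 59.204 ≈ 59.2 km.

(-86.6, -20.9, 59.2)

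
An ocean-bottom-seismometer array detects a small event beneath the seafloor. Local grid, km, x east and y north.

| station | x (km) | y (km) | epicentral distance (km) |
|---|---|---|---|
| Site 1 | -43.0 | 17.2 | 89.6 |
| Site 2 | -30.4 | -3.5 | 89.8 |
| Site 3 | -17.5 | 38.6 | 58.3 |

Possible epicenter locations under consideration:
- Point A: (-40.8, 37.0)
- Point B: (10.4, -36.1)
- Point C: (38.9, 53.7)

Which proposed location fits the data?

Point C

For each candidate, compare |candidate − station| to the reported distance:
Point A: residuals Site 1 69.7, Site 2 48.0, Site 3 34.9 → max 69.7 km
Point B: residuals Site 1 14.2, Site 2 37.6, Site 3 21.4 → max 37.6 km
Point C: residuals Site 1 0.1, Site 2 0.1, Site 3 0.1 → max 0.1 km
Only Point C has all residuals ≈ 0.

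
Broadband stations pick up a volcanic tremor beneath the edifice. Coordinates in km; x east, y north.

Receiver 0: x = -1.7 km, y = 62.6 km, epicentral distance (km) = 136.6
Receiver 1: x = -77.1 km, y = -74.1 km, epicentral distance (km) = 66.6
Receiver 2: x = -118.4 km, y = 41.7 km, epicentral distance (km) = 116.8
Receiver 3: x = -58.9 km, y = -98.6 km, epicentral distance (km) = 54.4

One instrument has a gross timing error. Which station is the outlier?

Receiver 2

Solve using three stations at a time. Using Receiver 0, Receiver 1, Receiver 3 (subtract circle equations pairwise → linear system) gives (x, y) ≈ (-10.5, -73.7).
Distances from that point to each station vs reported:
  Receiver 0: calculated 136.6 vs reported 136.6 → residual 0.0 km
  Receiver 1: calculated 66.6 vs reported 66.6 → residual 0.0 km
  Receiver 2: calculated 158.0 vs reported 116.8 → residual 41.2 km
  Receiver 3: calculated 54.4 vs reported 54.4 → residual 0.0 km
Receiver 0, Receiver 1, Receiver 3 are mutually consistent (residuals ≈ 0); Receiver 2 is off by 41.2 km.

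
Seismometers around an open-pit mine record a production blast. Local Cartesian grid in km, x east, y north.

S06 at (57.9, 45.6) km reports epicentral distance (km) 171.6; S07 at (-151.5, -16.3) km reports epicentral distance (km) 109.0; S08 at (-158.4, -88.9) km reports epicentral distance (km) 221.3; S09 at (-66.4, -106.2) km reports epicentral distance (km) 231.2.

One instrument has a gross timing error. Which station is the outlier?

S07

Solve using three stations at a time. Using S06, S08, S09 (subtract circle equations pairwise → linear system) gives (x, y) ≈ (-95.2, 123.3).
Distances from that point to each station vs reported:
  S06: calculated 171.7 vs reported 171.6 → residual 0.1 km
  S07: calculated 150.5 vs reported 109.0 → residual 41.5 km
  S08: calculated 221.4 vs reported 221.3 → residual 0.1 km
  S09: calculated 231.3 vs reported 231.2 → residual 0.1 km
S06, S08, S09 are mutually consistent (residuals ≈ 0); S07 is off by 41.5 km.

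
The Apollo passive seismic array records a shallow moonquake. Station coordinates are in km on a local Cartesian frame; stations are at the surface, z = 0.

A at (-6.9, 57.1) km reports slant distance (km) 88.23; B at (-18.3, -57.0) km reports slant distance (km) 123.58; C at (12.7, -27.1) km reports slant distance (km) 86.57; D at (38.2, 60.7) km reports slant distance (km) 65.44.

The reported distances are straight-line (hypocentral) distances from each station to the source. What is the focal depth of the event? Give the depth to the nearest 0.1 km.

52.1 km

Each station gives a sphere (x−x_i)² + (y−y_i)² + z² = d_i² (stations at z=0).
Subtracting the A sphere from B and C: z² cancels, leaving linear equations in x and y:
-22.8 x − 228.2 y = -7211.61
39.2 x − 168.4 y = -2122.15
Solving: x ≈ 57.111, y ≈ 25.896 km (keep extra digits for the depth step; rounded: 57.1, 25.9).
Then from the A sphere: z² = 88.23² − (x + 6.9)² − (y − 57.1)² with x = 57.111, y = 25.896, so z ≈ 52.091 ≈ 52.1 km.
Check against D (with the unrounded solution): distance 65.44 ≈ 65.44 km. ✓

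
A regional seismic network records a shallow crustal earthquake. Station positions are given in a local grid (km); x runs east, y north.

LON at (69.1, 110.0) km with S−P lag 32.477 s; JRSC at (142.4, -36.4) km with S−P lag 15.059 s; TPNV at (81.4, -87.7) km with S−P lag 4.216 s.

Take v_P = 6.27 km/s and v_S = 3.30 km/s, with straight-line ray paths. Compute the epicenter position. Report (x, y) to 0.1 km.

Distance from S−P lag: d = Δt · v_P v_S / (v_P − v_S) = Δt · (6.27·3.30)/(6.27−3.30) ≈ 6.9667·Δt.
So d_LON = 226.26, d_JRSC = 104.91, d_TPNV = 29.37 km.
Circle about each station: (x − 69.1)² + (y − 110.0)² = 226.26²; (x − 142.4)² + (y + 36.4)² = 104.91²; (x − 81.4)² + (y + 87.7)² = 29.37².
Subtracting the LON equation from the JRSC and TPNV equations removes the quadratic terms:
146.6 x − 292.8 y = 44915.39
24.6 x − 395.4 y = 47773.43
Solving the 2×2 system: x ≈ 74.3, y ≈ -116.2 km.
Check against LON (with the unrounded x, y): √((x − 69.1)²+(y − 110.0)²) = 226.26 ≈ 226.26 km. ✓

x ≈ 74.3 km, y ≈ -116.2 km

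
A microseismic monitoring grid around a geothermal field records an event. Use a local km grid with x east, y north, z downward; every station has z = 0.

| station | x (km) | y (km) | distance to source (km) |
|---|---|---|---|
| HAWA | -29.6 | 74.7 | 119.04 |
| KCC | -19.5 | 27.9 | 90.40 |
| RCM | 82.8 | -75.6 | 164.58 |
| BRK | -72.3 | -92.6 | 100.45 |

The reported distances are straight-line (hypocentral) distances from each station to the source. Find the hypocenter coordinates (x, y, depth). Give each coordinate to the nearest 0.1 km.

(-56.6, -19.7, 67.3)

Each station gives a sphere (x−x_i)² + (y−y_i)² + z² = d_i² (stations at z=0).
Subtracting the HAWA sphere from KCC and RCM: z² cancels, leaving linear equations in x and y:
20.2 x − 93.6 y = 700.77
224.8 x − 300.6 y = -6801.10
Solving: x ≈ -56.599, y ≈ -19.702 km (keep extra digits for the depth step; rounded: -56.6, -19.7).
Then from the HAWA sphere: z² = 119.04² − (x + 29.6)² − (y − 74.7)² with x = -56.599, y = -19.702, so z ≈ 67.304 ≈ 67.3 km.
Check against BRK (with the unrounded solution): distance 100.45 ≈ 100.45 km. ✓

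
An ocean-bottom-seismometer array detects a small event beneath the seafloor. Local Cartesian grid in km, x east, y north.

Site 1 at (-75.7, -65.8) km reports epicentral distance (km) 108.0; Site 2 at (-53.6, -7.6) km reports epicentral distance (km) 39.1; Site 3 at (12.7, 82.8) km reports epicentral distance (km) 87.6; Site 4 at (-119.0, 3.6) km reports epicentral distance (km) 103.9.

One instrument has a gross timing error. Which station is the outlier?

Solve using three stations at a time. Using Site 2, Site 3, Site 4 (subtract circle equations pairwise → linear system) gives (x, y) ≈ (-15.2, -0.3).
Distances from that point to each station vs reported:
  Site 1: calculated 89.2 vs reported 108.0 → residual 18.8 km
  Site 2: calculated 39.1 vs reported 39.1 → residual 0.0 km
  Site 3: calculated 87.6 vs reported 87.6 → residual 0.0 km
  Site 4: calculated 103.9 vs reported 103.9 → residual 0.0 km
Site 2, Site 3, Site 4 are mutually consistent (residuals ≈ 0); Site 1 is off by 18.8 km.

Site 1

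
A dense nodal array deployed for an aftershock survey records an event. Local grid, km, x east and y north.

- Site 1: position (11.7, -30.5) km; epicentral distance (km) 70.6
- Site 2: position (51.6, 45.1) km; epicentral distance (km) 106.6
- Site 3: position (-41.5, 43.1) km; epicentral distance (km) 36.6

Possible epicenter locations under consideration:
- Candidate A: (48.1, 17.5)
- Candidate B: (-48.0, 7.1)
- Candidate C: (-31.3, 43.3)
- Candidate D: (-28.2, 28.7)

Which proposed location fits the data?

For each candidate, compare |candidate − station| to the reported distance:
Candidate A: residuals Site 1 10.4, Site 2 78.8, Site 3 56.6 → max 78.8 km
Candidate B: residuals Site 1 0.0, Site 2 0.0, Site 3 0.0 → max 0.0 km
Candidate C: residuals Site 1 14.8, Site 2 23.7, Site 3 26.4 → max 26.4 km
Candidate D: residuals Site 1 0.8, Site 2 25.1, Site 3 17.0 → max 25.1 km
Only Candidate B has all residuals ≈ 0.

Candidate B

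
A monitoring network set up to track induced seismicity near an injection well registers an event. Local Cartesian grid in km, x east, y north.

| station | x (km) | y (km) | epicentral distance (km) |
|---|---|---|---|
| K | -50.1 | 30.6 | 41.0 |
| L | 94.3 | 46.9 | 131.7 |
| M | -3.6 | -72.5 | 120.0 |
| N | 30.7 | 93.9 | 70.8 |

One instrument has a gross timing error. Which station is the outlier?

Solve using three stations at a time. Using K, L, N (subtract circle equations pairwise → linear system) gives (x, y) ≈ (-35.5, 68.9).
Distances from that point to each station vs reported:
  K: calculated 41.0 vs reported 41.0 → residual 0.0 km
  L: calculated 131.7 vs reported 131.7 → residual 0.0 km
  M: calculated 145.0 vs reported 120.0 → residual 25.0 km
  N: calculated 70.8 vs reported 70.8 → residual 0.0 km
K, L, N are mutually consistent (residuals ≈ 0); M is off by 25.0 km.

M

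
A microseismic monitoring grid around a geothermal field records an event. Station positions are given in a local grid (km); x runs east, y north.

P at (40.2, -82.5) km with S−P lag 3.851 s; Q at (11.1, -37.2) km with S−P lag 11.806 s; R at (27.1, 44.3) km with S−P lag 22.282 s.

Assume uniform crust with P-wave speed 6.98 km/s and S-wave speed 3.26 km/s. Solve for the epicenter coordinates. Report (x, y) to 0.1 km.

Distance from S−P lag: d = Δt · v_P v_S / (v_P − v_S) = Δt · (6.98·3.26)/(6.98−3.26) ≈ 6.1169·Δt.
So d_P = 23.56, d_Q = 72.22, d_R = 136.30 km.
Circle about each station: (x − 40.2)² + (y + 82.5)² = 23.56²; (x − 11.1)² + (y + 37.2)² = 72.22²; (x − 27.1)² + (y − 44.3)² = 136.30².
Subtracting pairs of circle equations eliminates x²+y² and gives linear equations (the radical axes):
-58.2 x + 90.6 y = -11575.89
-26.2 x + 253.6 y = -23748.01
Solving the 2×2 system: x ≈ 63.3, y ≈ -87.1 km.

x ≈ 63.3 km, y ≈ -87.1 km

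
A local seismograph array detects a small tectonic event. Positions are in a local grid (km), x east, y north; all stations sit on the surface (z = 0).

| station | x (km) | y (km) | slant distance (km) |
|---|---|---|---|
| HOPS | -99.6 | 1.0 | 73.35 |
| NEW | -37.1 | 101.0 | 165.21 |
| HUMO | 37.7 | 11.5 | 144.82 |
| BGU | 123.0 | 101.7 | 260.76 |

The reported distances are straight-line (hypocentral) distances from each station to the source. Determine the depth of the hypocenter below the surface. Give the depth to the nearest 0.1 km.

Each station gives a sphere (x−x_i)² + (y−y_i)² + z² = d_i² (stations at z=0).
Subtracting the HOPS sphere from NEW and HUMO: z² cancels, leaving linear equations in x and y:
125.0 x + 200.0 y = -20257.87
274.6 x + 21.0 y = -23960.23
Solving: x ≈ -83.500, y ≈ -49.102 km (keep extra digits for the depth step; rounded: -83.5, -49.1).
Then from the HOPS sphere: z² = 73.35² − (x + 99.6)² − (y − 1.0)² with x = -83.500, y = -49.102, so z ≈ 51.096 ≈ 51.1 km.
Check against BGU (with the unrounded solution): distance 260.76 ≈ 260.76 km. ✓

z ≈ 51.1 km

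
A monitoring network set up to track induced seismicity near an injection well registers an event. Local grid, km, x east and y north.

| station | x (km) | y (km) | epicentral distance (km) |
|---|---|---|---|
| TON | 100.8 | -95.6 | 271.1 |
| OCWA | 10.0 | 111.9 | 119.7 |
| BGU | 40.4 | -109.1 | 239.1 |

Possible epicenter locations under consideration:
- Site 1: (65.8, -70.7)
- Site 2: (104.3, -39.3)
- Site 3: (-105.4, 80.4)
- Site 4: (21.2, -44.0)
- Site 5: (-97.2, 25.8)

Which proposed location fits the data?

Site 3

For each candidate, compare |candidate − station| to the reported distance:
Site 1: residuals TON 228.1, OCWA 71.2, BGU 193.1 → max 228.1 km
Site 2: residuals TON 214.7, OCWA 58.5, BGU 144.5 → max 214.7 km
Site 3: residuals TON 0.0, OCWA 0.1, BGU 0.0 → max 0.1 km
Site 4: residuals TON 176.2, OCWA 36.6, BGU 171.2 → max 176.2 km
Site 5: residuals TON 38.8, OCWA 17.8, BGU 46.4 → max 46.4 km
Only Site 3 has all residuals ≈ 0.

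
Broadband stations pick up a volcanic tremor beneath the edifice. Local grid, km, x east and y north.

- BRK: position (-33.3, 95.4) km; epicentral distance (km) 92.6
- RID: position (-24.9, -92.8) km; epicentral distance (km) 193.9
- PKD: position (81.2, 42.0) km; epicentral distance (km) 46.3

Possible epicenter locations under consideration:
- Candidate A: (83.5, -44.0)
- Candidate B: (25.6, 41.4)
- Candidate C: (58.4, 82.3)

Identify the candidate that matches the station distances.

For each candidate, compare |candidate − station| to the reported distance:
Candidate A: residuals BRK 89.3, RID 75.0, PKD 39.7 → max 89.3 km
Candidate B: residuals BRK 12.7, RID 50.5, PKD 9.3 → max 50.5 km
Candidate C: residuals BRK 0.0, RID 0.0, PKD 0.0 → max 0.0 km
Only Candidate C has all residuals ≈ 0.

Candidate C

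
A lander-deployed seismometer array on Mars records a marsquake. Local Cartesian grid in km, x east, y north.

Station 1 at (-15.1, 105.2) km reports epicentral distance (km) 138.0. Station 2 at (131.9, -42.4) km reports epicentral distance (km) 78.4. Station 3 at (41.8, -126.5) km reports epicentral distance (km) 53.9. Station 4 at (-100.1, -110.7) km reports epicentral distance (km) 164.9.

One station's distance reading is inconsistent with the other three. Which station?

Solve using three stations at a time. Using Station 2, Station 3, Station 4 (subtract circle equations pairwise → linear system) gives (x, y) ≈ (61.1, -76.2).
Distances from that point to each station vs reported:
  Station 1: calculated 196.8 vs reported 138.0 → residual 58.8 km
  Station 2: calculated 78.4 vs reported 78.4 → residual 0.0 km
  Station 3: calculated 53.9 vs reported 53.9 → residual 0.0 km
  Station 4: calculated 164.9 vs reported 164.9 → residual 0.0 km
Station 2, Station 3, Station 4 are mutually consistent (residuals ≈ 0); Station 1 is off by 58.8 km.

Station 1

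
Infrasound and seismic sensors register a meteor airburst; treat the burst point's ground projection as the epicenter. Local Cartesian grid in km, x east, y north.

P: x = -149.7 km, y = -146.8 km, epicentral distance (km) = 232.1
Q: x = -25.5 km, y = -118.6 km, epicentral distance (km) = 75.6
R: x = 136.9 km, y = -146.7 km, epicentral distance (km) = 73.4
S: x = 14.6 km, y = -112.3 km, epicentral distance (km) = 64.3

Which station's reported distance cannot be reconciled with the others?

Q

Solve using three stations at a time. Using P, R, S (subtract circle equations pairwise → linear system) gives (x, y) ≈ (78.2, -102.7).
Distances from that point to each station vs reported:
  P: calculated 232.1 vs reported 232.1 → residual 0.0 km
  Q: calculated 104.9 vs reported 75.6 → residual 29.3 km
  R: calculated 73.4 vs reported 73.4 → residual 0.0 km
  S: calculated 64.3 vs reported 64.3 → residual 0.0 km
P, R, S are mutually consistent (residuals ≈ 0); Q is off by 29.3 km.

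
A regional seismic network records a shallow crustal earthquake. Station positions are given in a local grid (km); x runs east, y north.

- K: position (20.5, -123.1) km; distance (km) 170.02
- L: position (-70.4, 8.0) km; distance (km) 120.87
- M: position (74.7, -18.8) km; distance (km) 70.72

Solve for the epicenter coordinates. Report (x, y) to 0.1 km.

Circle about each station: (x − 20.5)² + (y + 123.1)² = 170.02²; (x + 70.4)² + (y − 8.0)² = 120.87²; (x − 74.7)² + (y + 18.8)² = 70.72².
Subtracting pairs of circle equations eliminates x²+y² and gives linear equations (the radical axes):
-181.8 x + 262.2 y = 3743.54
108.4 x + 208.6 y = 14265.15
Solving the 2×2 system: x ≈ 44.6, y ≈ 45.2 km.
Check against K (with the unrounded x, y): √((x − 20.5)²+(y + 123.1)²) = 170.02 ≈ 170.02 km. ✓

x ≈ 44.6 km, y ≈ 45.2 km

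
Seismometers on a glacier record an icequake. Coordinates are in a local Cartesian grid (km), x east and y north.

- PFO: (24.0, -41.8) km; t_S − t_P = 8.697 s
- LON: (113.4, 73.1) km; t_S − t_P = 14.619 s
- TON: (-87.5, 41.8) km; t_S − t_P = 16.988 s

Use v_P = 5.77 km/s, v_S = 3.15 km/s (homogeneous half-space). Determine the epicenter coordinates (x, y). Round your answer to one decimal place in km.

28.0 km east, 18.4 km north

Distance from S−P lag: d = Δt · v_P v_S / (v_P − v_S) = Δt · (5.77·3.15)/(5.77−3.15) ≈ 6.9372·Δt.
So d_PFO = 60.33, d_LON = 101.42, d_TON = 117.85 km.
Circle about each station: (x − 24.0)² + (y + 41.8)² = 60.33²; (x − 113.4)² + (y − 73.1)² = 101.42²; (x + 87.5)² + (y − 41.8)² = 117.85².
Subtracting pairs of circle equations eliminates x²+y² and gives linear equations (the radical axes):
178.8 x + 229.8 y = 9233.62
-223.0 x + 167.2 y = -3168.66
Solving the 2×2 system: x ≈ 28.0, y ≈ 18.4 km.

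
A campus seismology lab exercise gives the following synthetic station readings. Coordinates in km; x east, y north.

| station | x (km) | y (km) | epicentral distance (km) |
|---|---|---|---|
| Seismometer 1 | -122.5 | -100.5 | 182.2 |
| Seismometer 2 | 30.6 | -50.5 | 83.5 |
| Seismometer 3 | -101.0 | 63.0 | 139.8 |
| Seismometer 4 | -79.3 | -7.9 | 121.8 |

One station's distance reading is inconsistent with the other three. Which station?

Seismometer 1

Solve using three stations at a time. Using Seismometer 2, Seismometer 3, Seismometer 4 (subtract circle equations pairwise → linear system) gives (x, y) ≈ (35.5, 32.8).
Distances from that point to each station vs reported:
  Seismometer 1: calculated 206.7 vs reported 182.2 → residual 24.5 km
  Seismometer 2: calculated 83.4 vs reported 83.5 → residual 0.1 km
  Seismometer 3: calculated 139.8 vs reported 139.8 → residual 0.0 km
  Seismometer 4: calculated 121.7 vs reported 121.8 → residual 0.1 km
Seismometer 2, Seismometer 3, Seismometer 4 are mutually consistent (residuals ≈ 0); Seismometer 1 is off by 24.5 km.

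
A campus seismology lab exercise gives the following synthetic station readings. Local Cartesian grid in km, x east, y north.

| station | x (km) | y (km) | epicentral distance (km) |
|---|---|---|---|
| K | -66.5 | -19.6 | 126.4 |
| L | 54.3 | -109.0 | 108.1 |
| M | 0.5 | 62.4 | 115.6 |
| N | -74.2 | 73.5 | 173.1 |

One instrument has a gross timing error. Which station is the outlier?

Solve using three stations at a time. Using K, M, N (subtract circle equations pairwise → linear system) gives (x, y) ≈ (58.6, -37.5).
Distances from that point to each station vs reported:
  K: calculated 126.4 vs reported 126.4 → residual 0.0 km
  L: calculated 71.6 vs reported 108.1 → residual 36.5 km
  M: calculated 115.6 vs reported 115.6 → residual 0.0 km
  N: calculated 173.1 vs reported 173.1 → residual 0.0 km
K, M, N are mutually consistent (residuals ≈ 0); L is off by 36.5 km.

L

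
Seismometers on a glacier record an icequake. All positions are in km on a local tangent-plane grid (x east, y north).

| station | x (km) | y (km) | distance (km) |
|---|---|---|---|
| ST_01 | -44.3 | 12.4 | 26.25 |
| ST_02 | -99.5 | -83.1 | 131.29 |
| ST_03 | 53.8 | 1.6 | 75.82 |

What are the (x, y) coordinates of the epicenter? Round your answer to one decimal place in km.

Circle about each station: (x + 44.3)² + (y − 12.4)² = 26.25²; (x + 99.5)² + (y + 83.1)² = 131.29²; (x − 53.8)² + (y − 1.6)² = 75.82².
Subtracting the ST_01 equation from the ST_02 and ST_03 equations removes the quadratic terms:
-110.4 x − 191.0 y = -1858.39
196.2 x − 21.6 y = -4278.86
Solving the 2×2 system: x ≈ -19.5, y ≈ 21.0 km.

-19.5 km east, 21.0 km north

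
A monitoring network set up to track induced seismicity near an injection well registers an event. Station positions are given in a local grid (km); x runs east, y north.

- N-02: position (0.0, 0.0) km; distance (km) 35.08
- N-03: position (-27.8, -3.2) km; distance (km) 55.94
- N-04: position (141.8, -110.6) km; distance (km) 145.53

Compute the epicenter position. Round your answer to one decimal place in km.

Circle about each station: x² + y² = 35.08²; (x + 27.8)² + (y + 3.2)² = 55.94²; (x − 141.8)² + (y + 110.6)² = 145.53².
Subtracting the N-02 equation from the N-03 and N-04 equations removes the quadratic terms:
-55.6 x − 6.4 y = -1115.60
283.6 x − 221.2 y = 12391.23
Solving the 2×2 system: x ≈ 23.1, y ≈ -26.4 km.

x ≈ 23.1 km, y ≈ -26.4 km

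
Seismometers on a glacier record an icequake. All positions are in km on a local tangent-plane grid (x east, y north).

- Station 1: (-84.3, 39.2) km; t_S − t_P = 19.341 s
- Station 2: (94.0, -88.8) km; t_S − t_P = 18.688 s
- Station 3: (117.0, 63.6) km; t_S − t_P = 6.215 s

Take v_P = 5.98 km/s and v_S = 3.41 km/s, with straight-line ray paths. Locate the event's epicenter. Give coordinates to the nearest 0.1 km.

Distance from S−P lag: d = Δt · v_P v_S / (v_P − v_S) = Δt · (5.98·3.41)/(5.98−3.41) ≈ 7.9346·Δt.
So d_Station 1 = 153.46, d_Station 2 = 148.28, d_Station 3 = 49.31 km.
Circle about each station: (x + 84.3)² + (y − 39.2)² = 153.46²; (x − 94.0)² + (y + 88.8)² = 148.28²; (x − 117.0)² + (y − 63.6)² = 49.31².
Subtracting pairs of circle equations eliminates x²+y² and gives linear equations (the radical axes):
356.6 x − 256.0 y = 9641.32
402.6 x + 48.8 y = 30209.33
Solving the 2×2 system: x ≈ 68.1, y ≈ 57.2 km.
Check against Station 1 (with the unrounded x, y): √((x + 84.3)²+(y − 39.2)²) = 153.46 ≈ 153.46 km. ✓

(68.1, 57.2)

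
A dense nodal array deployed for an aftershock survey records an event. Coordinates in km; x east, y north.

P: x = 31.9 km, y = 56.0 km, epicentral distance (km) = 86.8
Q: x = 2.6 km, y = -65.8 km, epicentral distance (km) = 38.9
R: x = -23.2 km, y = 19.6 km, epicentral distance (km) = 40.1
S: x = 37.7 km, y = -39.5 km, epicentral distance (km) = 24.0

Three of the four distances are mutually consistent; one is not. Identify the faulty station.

Solve using three stations at a time. Using P, Q, S (subtract circle equations pairwise → linear system) gives (x, y) ≈ (16.0, -29.3).
Distances from that point to each station vs reported:
  P: calculated 86.8 vs reported 86.8 → residual 0.0 km
  Q: calculated 38.9 vs reported 38.9 → residual 0.0 km
  R: calculated 62.7 vs reported 40.1 → residual 22.6 km
  S: calculated 24.0 vs reported 24.0 → residual 0.0 km
P, Q, S are mutually consistent (residuals ≈ 0); R is off by 22.6 km.

R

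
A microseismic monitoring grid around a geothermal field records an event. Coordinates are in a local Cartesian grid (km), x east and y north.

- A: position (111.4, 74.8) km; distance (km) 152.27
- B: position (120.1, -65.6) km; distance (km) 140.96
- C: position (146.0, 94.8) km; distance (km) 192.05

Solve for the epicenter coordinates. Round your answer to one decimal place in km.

Circle about each station: (x − 111.4)² + (y − 74.8)² = 152.27²; (x − 120.1)² + (y + 65.6)² = 140.96²; (x − 146.0)² + (y − 94.8)² = 192.05².
Subtracting the A equation from the B and C equations removes the quadratic terms:
17.4 x − 280.8 y = 4038.80
69.2 x + 40.0 y = -1399.01
Solving the 2×2 system: x ≈ -11.5, y ≈ -15.1 km.
Check against A (with the unrounded x, y): √((x − 111.4)²+(y − 74.8)²) = 152.26 ≈ 152.27 km. ✓

-11.5 km east, -15.1 km north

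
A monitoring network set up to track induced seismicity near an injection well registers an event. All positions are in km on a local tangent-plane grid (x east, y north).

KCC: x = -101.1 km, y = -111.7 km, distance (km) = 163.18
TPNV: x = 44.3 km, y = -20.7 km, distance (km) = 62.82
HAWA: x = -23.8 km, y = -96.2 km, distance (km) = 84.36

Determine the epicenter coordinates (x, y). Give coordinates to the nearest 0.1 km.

Circle about each station: (x + 101.1)² + (y + 111.7)² = 163.18²; (x − 44.3)² + (y + 20.7)² = 62.82²; (x + 23.8)² + (y + 96.2)² = 84.36².
Subtracting the KCC equation from the TPNV and HAWA equations removes the quadratic terms:
290.8 x + 182.0 y = 2374.24
154.6 x + 31.0 y = 6633.88
Solving the 2×2 system: x ≈ 59.3, y ≈ -81.7 km.
Check against KCC (with the unrounded x, y): √((x + 101.1)²+(y + 111.7)²) = 163.17 ≈ 163.18 km. ✓

(59.3, -81.7)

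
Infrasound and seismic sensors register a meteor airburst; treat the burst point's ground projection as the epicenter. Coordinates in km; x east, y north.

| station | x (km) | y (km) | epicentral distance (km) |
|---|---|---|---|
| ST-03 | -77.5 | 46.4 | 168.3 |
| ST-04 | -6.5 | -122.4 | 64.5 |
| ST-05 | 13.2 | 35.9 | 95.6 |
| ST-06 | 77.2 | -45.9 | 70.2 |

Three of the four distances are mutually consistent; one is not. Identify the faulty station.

ST-03

Solve using three stations at a time. Using ST-04, ST-05, ST-06 (subtract circle equations pairwise → linear system) gives (x, y) ≈ (8.3, -59.6).
Distances from that point to each station vs reported:
  ST-03: calculated 136.4 vs reported 168.3 → residual 31.9 km
  ST-04: calculated 64.5 vs reported 64.5 → residual 0.0 km
  ST-05: calculated 95.6 vs reported 95.6 → residual 0.0 km
  ST-06: calculated 70.2 vs reported 70.2 → residual 0.0 km
ST-04, ST-05, ST-06 are mutually consistent (residuals ≈ 0); ST-03 is off by 31.9 km.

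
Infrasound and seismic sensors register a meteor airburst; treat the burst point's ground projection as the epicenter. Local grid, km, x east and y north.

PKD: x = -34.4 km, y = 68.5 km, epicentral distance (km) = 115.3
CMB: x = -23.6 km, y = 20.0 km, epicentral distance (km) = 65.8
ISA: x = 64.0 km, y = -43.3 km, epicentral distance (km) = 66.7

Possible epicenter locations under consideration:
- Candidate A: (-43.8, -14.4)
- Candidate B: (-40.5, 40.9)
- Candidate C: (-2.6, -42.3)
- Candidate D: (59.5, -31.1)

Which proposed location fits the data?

Candidate C

For each candidate, compare |candidate − station| to the reported distance:
Candidate A: residuals PKD 31.9, CMB 25.9, ISA 44.9 → max 44.9 km
Candidate B: residuals PKD 87.0, CMB 38.9, ISA 67.5 → max 87.0 km
Candidate C: residuals PKD 0.0, CMB 0.1, ISA 0.1 → max 0.1 km
Candidate D: residuals PKD 21.6, CMB 31.8, ISA 53.7 → max 53.7 km
Only Candidate C has all residuals ≈ 0.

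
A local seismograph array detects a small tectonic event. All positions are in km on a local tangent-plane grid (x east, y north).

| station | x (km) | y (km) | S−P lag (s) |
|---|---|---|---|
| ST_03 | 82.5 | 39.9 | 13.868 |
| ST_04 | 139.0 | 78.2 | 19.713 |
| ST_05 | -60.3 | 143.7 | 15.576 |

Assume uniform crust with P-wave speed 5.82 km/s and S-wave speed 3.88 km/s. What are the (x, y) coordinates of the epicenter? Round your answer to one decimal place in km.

Distance from S−P lag: d = Δt · v_P v_S / (v_P − v_S) = Δt · (5.82·3.88)/(5.82−3.88) ≈ 11.6400·Δt.
So d_ST_03 = 161.42, d_ST_04 = 229.46, d_ST_05 = 181.30 km.
Circle about each station: (x − 82.5)² + (y − 39.9)² = 161.42²; (x − 139.0)² + (y − 78.2)² = 229.46²; (x + 60.3)² + (y − 143.7)² = 181.30².
Subtracting pairs of circle equations eliminates x²+y² and gives linear equations (the radical axes):
113.0 x + 76.6 y = -9557.50
-285.6 x + 207.6 y = 9074.25
Solving the 2×2 system: x ≈ -59.1, y ≈ -37.6 km.

x ≈ -59.1 km, y ≈ -37.6 km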